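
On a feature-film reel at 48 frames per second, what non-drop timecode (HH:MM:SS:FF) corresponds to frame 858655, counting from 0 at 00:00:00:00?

04:58:08:31

858655 ÷ 48 = 17888 full seconds, remainder 31 frames.
17888 s = 4 h 58 min 8 s.
Timecode: 04:58:08:31.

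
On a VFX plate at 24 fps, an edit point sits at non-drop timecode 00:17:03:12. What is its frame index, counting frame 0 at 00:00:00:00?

Total seconds to the label: (0 × 3600 + 17 × 60 + 3) = 1023.
Frame index = 1023 × 24 + 12 = 24564.

frame 24564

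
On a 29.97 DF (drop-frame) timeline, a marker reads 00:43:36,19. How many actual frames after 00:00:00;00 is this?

Complete 10-minute blocks: 4, each 17982 frames → 71928.
Remaining 3 whole minutes in the current block: 1800 + 2 × 1798 = 5396 frames.
Within the current minute: 36 × 30 + 19 − 2 = 1097 (labels ;00/;01 skipped at this minute). Total = 71928 + 5396 + 1097 = 78421.

78421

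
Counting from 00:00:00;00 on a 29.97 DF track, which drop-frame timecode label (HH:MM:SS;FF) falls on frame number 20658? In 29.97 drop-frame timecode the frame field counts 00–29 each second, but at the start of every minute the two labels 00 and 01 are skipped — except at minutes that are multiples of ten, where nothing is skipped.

Ten DF minutes hold 17982 frames, so frame 20658 lies in block 1 (frames 17982–35963) with 2676 frames into that block.
The block's first minute is 1800 frames and the rest 1798 each; 2676 frames reaches minute 1, so 1 × 18 + 1 × 2 = 20 labels have been skipped so far.
Adding those back, label number 20658 + 20 = 20678 at 30 labels/s is 689 s + 8 f = 0 h 11 min 29 s frame 8, i.e. 00:11:29;08.

00:11:29;08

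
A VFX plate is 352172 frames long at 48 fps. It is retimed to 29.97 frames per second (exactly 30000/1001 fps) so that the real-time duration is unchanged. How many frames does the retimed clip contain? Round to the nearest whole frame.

219888 frames

Frames at target rate = 352172 × (30000/1001) / (48) = 220107500/1001 ≈ 219887.612.
Nearest whole frame: 219888.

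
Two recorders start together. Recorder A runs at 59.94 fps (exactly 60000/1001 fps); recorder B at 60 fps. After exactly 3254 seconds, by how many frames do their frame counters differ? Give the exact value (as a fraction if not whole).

195240/1001 frames

A emits 60000/1001 × 3254 = 195240000/1001 frames; B emits 60 × 3254 = 195240.
Difference = 195240/1001 frames (≈ 195.0450); B is ahead of A.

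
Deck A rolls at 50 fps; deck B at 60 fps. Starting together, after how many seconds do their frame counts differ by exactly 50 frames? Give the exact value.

5 seconds

The gap grows by |60 − 50| = 10 frames per second.
Time for a 50-frame gap: 50 ÷ (10) = 5 s.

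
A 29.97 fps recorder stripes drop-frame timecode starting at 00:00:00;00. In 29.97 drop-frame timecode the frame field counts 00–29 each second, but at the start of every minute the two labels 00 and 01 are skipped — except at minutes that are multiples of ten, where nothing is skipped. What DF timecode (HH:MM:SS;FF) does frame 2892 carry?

00:01:36;14

Each 10-minute DF block holds 10 × 60 × 30 − 9 × 2 = 17982 frames. 2892 ÷ 17982 → 0 full blocks, remainder 2892.
Within the partial block the first minute is 1800 frames and each further minute 1798, so 1 further minute boundary passed. Total skipped labels = 18 × 0 + 2 × 1 = 2.
Non-drop label index = 2892 + 2 = 2894; at 30 labels/s that is 00:01:36:14, i.e. DF 00:01:36;14.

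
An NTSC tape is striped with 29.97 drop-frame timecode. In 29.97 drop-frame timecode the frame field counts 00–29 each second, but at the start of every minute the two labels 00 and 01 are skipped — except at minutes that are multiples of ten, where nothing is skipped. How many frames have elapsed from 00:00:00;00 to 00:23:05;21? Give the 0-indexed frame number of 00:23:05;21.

As if non-drop at 30 labels/s: (0 × 3600 + 23 × 60 + 5) × 30 + 21 = 41571.
Minute boundaries passed: 23; those not divisible by 10: 23 − 2 = 21; dropped labels = 2 × 21 = 42.
Actual frame index = 41571 − 42 = 41529.

41529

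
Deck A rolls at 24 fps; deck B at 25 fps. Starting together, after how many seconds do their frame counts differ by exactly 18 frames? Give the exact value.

The gap grows by |25 − 24| = 1 frame per second.
Time for a 18-frame gap: 18 ÷ (1) = 18 s.

18 seconds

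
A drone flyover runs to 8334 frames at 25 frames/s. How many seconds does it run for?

Running time = 8334 / (25) = 333.36 s.

333.36 seconds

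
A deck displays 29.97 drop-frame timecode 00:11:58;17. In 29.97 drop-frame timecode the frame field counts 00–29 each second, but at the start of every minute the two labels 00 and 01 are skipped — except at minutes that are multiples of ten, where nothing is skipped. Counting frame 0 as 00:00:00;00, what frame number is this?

As if non-drop at 30 labels/s: (0 × 3600 + 11 × 60 + 58) × 30 + 17 = 21557.
Minute boundaries passed: 11; those not divisible by 10: 11 − 1 = 10; dropped labels = 2 × 10 = 20.
Actual frame index = 21557 − 20 = 21537.

21537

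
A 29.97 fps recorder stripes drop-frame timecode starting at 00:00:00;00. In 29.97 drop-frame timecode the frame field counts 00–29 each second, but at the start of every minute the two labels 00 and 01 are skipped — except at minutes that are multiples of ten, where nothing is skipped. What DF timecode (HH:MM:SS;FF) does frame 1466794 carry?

Ten DF minutes hold 17982 frames, so frame 1466794 lies in block 81 (frames 1456542–1474523) with 10252 frames into that block.
The block's first minute is 1800 frames and the rest 1798 each; 10252 frames reaches minute 5, so 81 × 18 + 5 × 2 = 1468 labels have been skipped so far.
Adding those back, label number 1466794 + 1468 = 1468262 at 30 labels/s is 48942 s + 2 f = 13 h 35 min 42 s frame 2, i.e. 13:35:42;02.

13:35:42;02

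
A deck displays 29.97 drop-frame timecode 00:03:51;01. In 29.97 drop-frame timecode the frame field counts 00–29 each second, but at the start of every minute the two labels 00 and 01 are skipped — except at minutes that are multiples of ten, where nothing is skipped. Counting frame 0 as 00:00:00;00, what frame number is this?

6925

Complete 10-minute blocks: 0, each 17982 frames → 0.
Remaining 3 whole minutes in the current block: 1800 + 2 × 1798 = 5396 frames.
Within the current minute: 51 × 30 + 1 − 2 = 1529 (labels ;00/;01 skipped at this minute). Total = 0 + 5396 + 1529 = 6925.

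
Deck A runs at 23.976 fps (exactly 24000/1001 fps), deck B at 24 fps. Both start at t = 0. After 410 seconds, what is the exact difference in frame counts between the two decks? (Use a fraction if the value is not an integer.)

A emits 24000/1001 × 410 = 9840000/1001 frames; B emits 24 × 410 = 9840.
Difference = 9840/1001 frames (≈ 9.8302); B is ahead of A.

9840/1001 frames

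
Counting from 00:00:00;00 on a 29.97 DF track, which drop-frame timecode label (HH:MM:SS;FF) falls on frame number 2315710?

21:27:47;18

Each 10-minute DF block holds 10 × 60 × 30 − 9 × 2 = 17982 frames. 2315710 ÷ 17982 → 128 full blocks, remainder 14014.
Within the partial block the first minute is 1800 frames and each further minute 1798, so 7 further minute boundaries passed. Total skipped labels = 18 × 128 + 2 × 7 = 2318.
Non-drop label index = 2315710 + 2318 = 2318028; at 30 labels/s that is 21:27:47:18, i.e. DF 21:27:47;18.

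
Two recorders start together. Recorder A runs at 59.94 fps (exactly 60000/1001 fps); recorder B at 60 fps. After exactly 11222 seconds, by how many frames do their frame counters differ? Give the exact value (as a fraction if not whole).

673320/1001 frames

A emits 60000/1001 × 11222 = 673320000/1001 frames; B emits 60 × 11222 = 673320.
Difference = 673320/1001 frames (≈ 672.6474); B is ahead of A.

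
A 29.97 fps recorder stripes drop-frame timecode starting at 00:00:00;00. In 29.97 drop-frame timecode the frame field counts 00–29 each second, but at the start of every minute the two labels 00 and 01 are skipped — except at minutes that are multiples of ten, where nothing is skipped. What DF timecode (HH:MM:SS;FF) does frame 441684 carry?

04:05:37;16

Ten DF minutes hold 17982 frames, so frame 441684 lies in block 24 (frames 431568–449549) with 10116 frames into that block.
The block's first minute is 1800 frames and the rest 1798 each; 10116 frames reaches minute 5, so 24 × 18 + 5 × 2 = 442 labels have been skipped so far.
Adding those back, label number 441684 + 442 = 442126 at 30 labels/s is 14737 s + 16 f = 4 h 5 min 37 s frame 16, i.e. 04:05:37;16.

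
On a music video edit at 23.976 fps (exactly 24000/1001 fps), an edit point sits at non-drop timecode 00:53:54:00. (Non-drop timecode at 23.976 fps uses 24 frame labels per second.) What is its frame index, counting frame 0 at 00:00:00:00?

frame 77616

Total seconds to the label: (0 × 3600 + 53 × 60 + 54) = 3234.
Frame index = 3234 × 24 + 0 = 77616.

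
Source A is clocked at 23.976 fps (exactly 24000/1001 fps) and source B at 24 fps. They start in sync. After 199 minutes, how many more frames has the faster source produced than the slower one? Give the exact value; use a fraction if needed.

286560/1001 frames

199 min = 11940 s.
A emits 24000/1001 × 11940 = 286560000/1001 frames; B emits 24 × 11940 = 286560.
Difference = 286560/1001 frames (≈ 286.2737); B is ahead of A.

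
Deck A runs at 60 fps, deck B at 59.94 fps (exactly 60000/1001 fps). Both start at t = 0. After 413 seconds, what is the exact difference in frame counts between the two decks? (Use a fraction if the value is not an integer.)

3540/143 frames

A emits 60 × 413 = 24780 frames; B emits 60000/1001 × 413 = 3540000/143.
Difference = 3540/143 frames (≈ 24.7552); B is behind A.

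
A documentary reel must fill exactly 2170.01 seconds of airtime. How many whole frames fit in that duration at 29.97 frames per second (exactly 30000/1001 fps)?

65035 frames

Frames = 2170.01 × 30000/1001 = 65100300/1001 ≈ 65035.2647.
Complete frames: 65035.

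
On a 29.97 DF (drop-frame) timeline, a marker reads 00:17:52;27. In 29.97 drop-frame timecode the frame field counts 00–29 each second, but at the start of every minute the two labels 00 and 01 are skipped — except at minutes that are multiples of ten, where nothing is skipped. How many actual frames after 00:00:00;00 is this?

32155

As if non-drop at 30 labels/s: (0 × 3600 + 17 × 60 + 52) × 30 + 27 = 32187.
Minute boundaries passed: 17; those not divisible by 10: 17 − 1 = 16; dropped labels = 2 × 16 = 32.
Actual frame index = 32187 − 32 = 32155.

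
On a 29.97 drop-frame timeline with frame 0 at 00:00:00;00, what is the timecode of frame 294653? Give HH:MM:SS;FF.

Ten DF minutes hold 17982 frames, so frame 294653 lies in block 16 (frames 287712–305693) with 6941 frames into that block.
The block's first minute is 1800 frames and the rest 1798 each; 6941 frames reaches minute 3, so 16 × 18 + 3 × 2 = 294 labels have been skipped so far.
Adding those back, label number 294653 + 294 = 294947 at 30 labels/s is 9831 s + 17 f = 2 h 43 min 51 s frame 17, i.e. 02:43:51;17.

02:43:51;17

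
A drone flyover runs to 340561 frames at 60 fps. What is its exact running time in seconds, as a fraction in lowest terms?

340561/60 seconds

Running time = 340561 ÷ (60) = 340561 × 1/60 = 340561/60 s.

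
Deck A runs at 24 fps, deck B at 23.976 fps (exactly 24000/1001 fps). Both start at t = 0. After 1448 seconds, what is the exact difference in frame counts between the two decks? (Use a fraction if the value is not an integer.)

A emits 24 × 1448 = 34752 frames; B emits 24000/1001 × 1448 = 34752000/1001.
Difference = 34752/1001 frames (≈ 34.7173); B is behind A.

34752/1001 frames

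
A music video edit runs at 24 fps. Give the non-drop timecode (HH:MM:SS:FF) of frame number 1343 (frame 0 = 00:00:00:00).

1343 ÷ 24 = 55 full seconds, remainder 23 frames.
55 s = 0 h 0 min 55 s.
Timecode: 00:00:55:23.

00:00:55:23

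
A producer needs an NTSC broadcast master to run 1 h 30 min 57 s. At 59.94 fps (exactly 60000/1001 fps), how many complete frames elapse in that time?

1 h 30 min 57 s = 5457 s.
Frames = 5457 × 60000/1001 = 327420000/1001 ≈ 327092.9071.
Complete frames: 327092.

327092 frames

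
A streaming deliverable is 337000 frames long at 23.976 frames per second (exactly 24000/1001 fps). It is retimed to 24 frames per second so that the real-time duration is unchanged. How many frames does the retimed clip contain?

337337 frames

Target frames = source frames × (target rate / source rate) = 337000 × (24)/(24000/1001) = 337000 × 1001/1000 = 337337.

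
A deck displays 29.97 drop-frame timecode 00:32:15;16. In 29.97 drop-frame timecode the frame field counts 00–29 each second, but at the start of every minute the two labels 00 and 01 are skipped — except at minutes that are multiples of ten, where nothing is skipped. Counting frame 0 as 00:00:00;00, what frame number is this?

58008

Complete 10-minute blocks: 3, each 17982 frames → 53946.
Remaining 2 whole minutes in the current block: 1800 + 1 × 1798 = 3598 frames.
Within the current minute: 15 × 30 + 16 − 2 = 464 (labels ;00/;01 skipped at this minute). Total = 53946 + 3598 + 464 = 58008.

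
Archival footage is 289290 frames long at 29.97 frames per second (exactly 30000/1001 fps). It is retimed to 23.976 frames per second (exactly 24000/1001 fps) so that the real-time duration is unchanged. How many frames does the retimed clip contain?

Target frames = source frames × (target rate / source rate) = 289290 × (24000/1001)/(30000/1001) = 289290 × 4/5 = 231432.

231432 frames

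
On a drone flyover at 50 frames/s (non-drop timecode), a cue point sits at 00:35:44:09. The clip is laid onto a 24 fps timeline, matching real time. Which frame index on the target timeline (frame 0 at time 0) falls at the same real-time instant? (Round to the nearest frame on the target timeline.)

Source frame index: (0×3600 + 35×60 + 44) × 50 + 9 = 107209.
Real time: 107209 / (50) = 107209/50 s.
Target frame: (107209/50) × (24) = 1286508/25 ≈ 51460.320 → 51460.

frame 51460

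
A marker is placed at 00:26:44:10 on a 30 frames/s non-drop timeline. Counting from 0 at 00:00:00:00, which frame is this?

frame 48130

Total seconds to the label: (0 × 3600 + 26 × 60 + 44) = 1604.
Frame index = 1604 × 30 + 10 = 48130.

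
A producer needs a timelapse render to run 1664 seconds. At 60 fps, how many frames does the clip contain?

99840 frames

Frames = 1664 × 60 = 99840.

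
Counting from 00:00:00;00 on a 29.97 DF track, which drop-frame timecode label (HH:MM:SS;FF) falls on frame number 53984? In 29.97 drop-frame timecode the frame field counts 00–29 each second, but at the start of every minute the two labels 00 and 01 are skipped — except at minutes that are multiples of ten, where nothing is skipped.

00:30:01;08

Each 10-minute DF block holds 10 × 60 × 30 − 9 × 2 = 17982 frames. 53984 ÷ 17982 → 3 full blocks, remainder 38.
Within the partial block the first minute is 1800 frames and each further minute 1798, so 0 further minute boundaries passed. Total skipped labels = 18 × 3 + 2 × 0 = 54.
Non-drop label index = 53984 + 54 = 54038; at 30 labels/s that is 00:30:01:08, i.e. DF 00:30:01;08.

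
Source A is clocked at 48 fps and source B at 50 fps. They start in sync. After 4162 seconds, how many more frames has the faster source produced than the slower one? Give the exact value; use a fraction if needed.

A emits 48 × 4162 = 199776 frames; B emits 50 × 4162 = 208100.
Difference = 8324 frames; B is ahead of A.

8324 frames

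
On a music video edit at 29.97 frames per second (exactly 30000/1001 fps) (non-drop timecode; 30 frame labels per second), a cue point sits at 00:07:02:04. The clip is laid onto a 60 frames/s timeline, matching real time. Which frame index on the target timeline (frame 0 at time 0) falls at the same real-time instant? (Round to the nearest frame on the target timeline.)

Source frame index: (0×3600 + 7×60 + 2) × 30 + 4 = 12664.
Real time: 12664 / (30000/1001) = 1584583/3750 s.
Target frame: (1584583/3750) × (60) = 3169166/125 ≈ 25353.328 → 25353.

frame 25353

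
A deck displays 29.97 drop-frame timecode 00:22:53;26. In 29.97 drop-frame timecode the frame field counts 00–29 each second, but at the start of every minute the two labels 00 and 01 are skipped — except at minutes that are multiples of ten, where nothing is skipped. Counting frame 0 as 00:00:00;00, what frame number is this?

41176

As if non-drop at 30 labels/s: (0 × 3600 + 22 × 60 + 53) × 30 + 26 = 41216.
Minute boundaries passed: 22; those not divisible by 10: 22 − 2 = 20; dropped labels = 2 × 20 = 40.
Actual frame index = 41216 − 40 = 41176.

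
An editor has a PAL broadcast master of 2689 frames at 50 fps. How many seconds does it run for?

53.78 seconds

Running time = 2689 / (50) = 53.78 s.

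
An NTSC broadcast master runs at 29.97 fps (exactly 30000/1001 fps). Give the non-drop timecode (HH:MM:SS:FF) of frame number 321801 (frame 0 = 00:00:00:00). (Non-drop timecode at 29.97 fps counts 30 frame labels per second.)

321801 ÷ 30 = 10726 full seconds, remainder 21 frames.
10726 s = 2 h 58 min 46 s.
Timecode: 02:58:46:21.

02:58:46:21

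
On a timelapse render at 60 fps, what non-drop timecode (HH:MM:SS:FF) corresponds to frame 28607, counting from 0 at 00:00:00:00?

00:07:56:47

28607 ÷ 60 = 476 full seconds, remainder 47 frames.
476 s = 0 h 7 min 56 s.
Timecode: 00:07:56:47.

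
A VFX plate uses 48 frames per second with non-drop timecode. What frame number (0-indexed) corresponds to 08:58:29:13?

frame 1550845

Total seconds to the label: (8 × 3600 + 58 × 60 + 29) = 32309.
Frame index = 32309 × 48 + 13 = 1550845.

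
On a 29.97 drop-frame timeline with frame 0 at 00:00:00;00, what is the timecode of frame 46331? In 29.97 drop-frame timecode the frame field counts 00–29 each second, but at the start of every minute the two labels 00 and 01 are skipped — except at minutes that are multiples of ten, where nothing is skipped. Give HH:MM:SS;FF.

Ten DF minutes hold 17982 frames, so frame 46331 lies in block 2 (frames 35964–53945) with 10367 frames into that block.
The block's first minute is 1800 frames and the rest 1798 each; 10367 frames reaches minute 5, so 2 × 18 + 5 × 2 = 46 labels have been skipped so far.
Adding those back, label number 46331 + 46 = 46377 at 30 labels/s is 1545 s + 27 f = 0 h 25 min 45 s frame 27, i.e. 00:25:45;27.

00:25:45;27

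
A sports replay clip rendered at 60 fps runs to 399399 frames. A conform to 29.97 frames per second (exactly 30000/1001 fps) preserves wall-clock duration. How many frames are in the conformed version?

Target frames = source frames × (target rate / source rate) = 399399 × (30000/1001)/(60) = 399399 × 500/1001 = 199500.

199500 frames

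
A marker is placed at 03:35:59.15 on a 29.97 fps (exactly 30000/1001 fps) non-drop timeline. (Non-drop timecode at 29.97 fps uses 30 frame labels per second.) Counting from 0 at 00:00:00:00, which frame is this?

388785

Total seconds to the label: (3 × 3600 + 35 × 60 + 59) = 12959.
Frame index = 12959 × 30 + 15 = 388785.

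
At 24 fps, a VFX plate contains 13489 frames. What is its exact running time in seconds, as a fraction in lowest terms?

13489/24 seconds

Running time = 13489 ÷ (24) = 13489 × 1/24 = 13489/24 s.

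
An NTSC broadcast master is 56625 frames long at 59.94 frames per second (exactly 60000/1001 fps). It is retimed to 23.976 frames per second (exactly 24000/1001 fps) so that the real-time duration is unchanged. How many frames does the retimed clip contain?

Target frames = source frames × (target rate / source rate) = 56625 × (24000/1001)/(60000/1001) = 56625 × 2/5 = 22650.

22650 frames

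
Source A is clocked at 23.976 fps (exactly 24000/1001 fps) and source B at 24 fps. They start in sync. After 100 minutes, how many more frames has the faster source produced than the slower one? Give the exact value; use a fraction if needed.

100 min = 6000 s.
A emits 24000/1001 × 6000 = 144000000/1001 frames; B emits 24 × 6000 = 144000.
Difference = 144000/1001 frames (≈ 143.8561); B is ahead of A.

144000/1001 frames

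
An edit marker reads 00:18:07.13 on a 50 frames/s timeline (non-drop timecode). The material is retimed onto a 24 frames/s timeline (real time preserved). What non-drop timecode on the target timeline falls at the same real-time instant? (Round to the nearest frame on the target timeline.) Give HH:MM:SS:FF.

Source frame index: (0×3600 + 18×60 + 7) × 50 + 13 = 54363.
Real time: 54363 / (50) = 54363/50 s.
Target frame: (54363/50) × (24) = 652356/25 ≈ 26094.240 → 26094.
At 24 labels/s: frame 26094 → 00:18:07:06.

00:18:07:06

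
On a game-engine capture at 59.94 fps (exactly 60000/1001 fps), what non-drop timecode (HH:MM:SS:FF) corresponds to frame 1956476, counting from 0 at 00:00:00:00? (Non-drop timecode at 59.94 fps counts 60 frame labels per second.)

1956476 ÷ 60 = 32607 full seconds, remainder 56 frames.
32607 s = 9 h 3 min 27 s.
Timecode: 09:03:27:56.

09:03:27:56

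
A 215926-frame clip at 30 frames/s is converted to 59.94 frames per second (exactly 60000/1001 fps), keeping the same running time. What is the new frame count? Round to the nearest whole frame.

431421 frames

Frames at target rate = 215926 × (60000/1001) / (30) = 431852000/1001 ≈ 431420.579.
Nearest whole frame: 431421.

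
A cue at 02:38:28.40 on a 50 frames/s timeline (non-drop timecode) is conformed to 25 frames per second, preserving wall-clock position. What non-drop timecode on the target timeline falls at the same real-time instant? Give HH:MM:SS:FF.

02:38:28:20

Source frame index: (2×3600 + 38×60 + 28) × 50 + 40 = 475440.
Real time: 475440 / (50) = 47544/5 s.
Target frame: (47544/5) × (25) = 237720.
At 25 labels/s: frame 237720 → 02:38:28:20.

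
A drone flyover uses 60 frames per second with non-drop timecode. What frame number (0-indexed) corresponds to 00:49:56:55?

Total seconds to the label: (0 × 3600 + 49 × 60 + 56) = 2996.
Frame index = 2996 × 60 + 55 = 179815.

179815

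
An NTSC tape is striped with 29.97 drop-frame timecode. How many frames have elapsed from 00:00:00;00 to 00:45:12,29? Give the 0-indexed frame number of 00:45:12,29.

81307

As if non-drop at 30 labels/s: (0 × 3600 + 45 × 60 + 12) × 30 + 29 = 81389.
Minute boundaries passed: 45; those not divisible by 10: 45 − 4 = 41; dropped labels = 2 × 41 = 82.
Actual frame index = 81389 − 82 = 81307.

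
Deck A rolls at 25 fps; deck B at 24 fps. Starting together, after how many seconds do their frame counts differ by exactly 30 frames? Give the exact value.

30 seconds

The gap grows by |24 − 25| = 1 frame per second.
Time for a 30-frame gap: 30 ÷ (1) = 30 s.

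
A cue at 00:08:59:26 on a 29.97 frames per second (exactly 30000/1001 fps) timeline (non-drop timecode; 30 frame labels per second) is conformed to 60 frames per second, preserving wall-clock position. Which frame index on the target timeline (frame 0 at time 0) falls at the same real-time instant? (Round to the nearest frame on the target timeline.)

Source frame index: (0×3600 + 8×60 + 59) × 30 + 26 = 16196.
Real time: 16196 / (30000/1001) = 4053049/7500 s.
Target frame: (4053049/7500) × (60) = 4053049/125 ≈ 32424.392 → 32424.

frame 32424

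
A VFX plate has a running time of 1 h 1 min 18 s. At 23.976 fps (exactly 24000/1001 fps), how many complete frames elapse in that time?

88183 frames

1 h 1 min 18 s = 3678 s.
Frames = 3678 × 24000/1001 = 88272000/1001 ≈ 88183.8162.
Complete frames: 88183.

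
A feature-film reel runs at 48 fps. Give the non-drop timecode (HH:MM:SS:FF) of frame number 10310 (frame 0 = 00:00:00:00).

10310 ÷ 48 = 214 full seconds, remainder 38 frames.
214 s = 0 h 3 min 34 s.
Timecode: 00:03:34:38.

00:03:34:38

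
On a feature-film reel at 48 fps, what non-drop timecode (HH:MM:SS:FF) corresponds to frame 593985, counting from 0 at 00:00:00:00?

593985 ÷ 48 = 12374 full seconds, remainder 33 frames.
12374 s = 3 h 26 min 14 s.
Timecode: 03:26:14:33.

03:26:14:33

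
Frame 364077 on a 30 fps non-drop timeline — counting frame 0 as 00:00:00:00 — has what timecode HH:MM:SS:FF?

03:22:15:27

364077 ÷ 30 = 12135 full seconds, remainder 27 frames.
12135 s = 3 h 22 min 15 s.
Timecode: 03:22:15:27.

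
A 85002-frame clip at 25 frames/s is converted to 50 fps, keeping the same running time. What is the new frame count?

Frames at target rate = 85002 × (50) / (25) = 170004.

170004 frames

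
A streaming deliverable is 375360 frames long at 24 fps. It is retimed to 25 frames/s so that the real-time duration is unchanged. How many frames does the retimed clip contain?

Target frames = source frames × (target rate / source rate) = 375360 × (25)/(24) = 375360 × 25/24 = 391000.

391000 frames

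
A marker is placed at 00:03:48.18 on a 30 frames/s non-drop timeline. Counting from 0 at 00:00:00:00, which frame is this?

6858

Total seconds to the label: (0 × 3600 + 3 × 60 + 48) = 228.
Frame index = 228 × 30 + 18 = 6858.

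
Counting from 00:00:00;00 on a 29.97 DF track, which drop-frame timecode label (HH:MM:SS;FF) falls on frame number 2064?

Ten DF minutes hold 17982 frames, so frame 2064 lies in block 0 (frames 0–17981) with 2064 frames into that block.
The block's first minute is 1800 frames and the rest 1798 each; 2064 frames reaches minute 1, so 0 × 18 + 1 × 2 = 2 labels have been skipped so far.
Adding those back, label number 2064 + 2 = 2066 at 30 labels/s is 68 s + 26 f = 0 h 1 min 8 s frame 26, i.e. 00:01:08;26.

00:01:08;26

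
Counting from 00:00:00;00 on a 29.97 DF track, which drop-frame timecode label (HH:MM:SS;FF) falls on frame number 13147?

00:07:18;21

Each 10-minute DF block holds 10 × 60 × 30 − 9 × 2 = 17982 frames. 13147 ÷ 17982 → 0 full blocks, remainder 13147.
Within the partial block the first minute is 1800 frames and each further minute 1798, so 7 further minute boundaries passed. Total skipped labels = 18 × 0 + 2 × 7 = 14.
Non-drop label index = 13147 + 14 = 13161; at 30 labels/s that is 00:07:18:21, i.e. DF 00:07:18;21.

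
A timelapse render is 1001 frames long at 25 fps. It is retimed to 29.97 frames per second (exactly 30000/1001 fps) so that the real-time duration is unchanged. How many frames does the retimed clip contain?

1200 frames

Target frames = source frames × (target rate / source rate) = 1001 × (30000/1001)/(25) = 1001 × 1200/1001 = 1200.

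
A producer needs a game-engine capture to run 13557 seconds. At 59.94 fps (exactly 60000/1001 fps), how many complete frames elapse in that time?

812607 frames

Frames = 13557 × 60000/1001 = 813420000/1001 ≈ 812607.3926.
Complete frames: 812607.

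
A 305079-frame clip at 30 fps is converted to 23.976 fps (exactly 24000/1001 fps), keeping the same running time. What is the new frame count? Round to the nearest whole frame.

Frames at target rate = 305079 × (24000/1001) / (30) = 244063200/1001 ≈ 243819.381.
Nearest whole frame: 243819.

243819 frames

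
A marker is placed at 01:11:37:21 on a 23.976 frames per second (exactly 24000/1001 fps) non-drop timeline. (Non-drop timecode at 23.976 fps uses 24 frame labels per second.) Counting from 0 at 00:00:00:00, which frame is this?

103149

Total seconds to the label: (1 × 3600 + 11 × 60 + 37) = 4297.
Frame index = 4297 × 24 + 21 = 103149.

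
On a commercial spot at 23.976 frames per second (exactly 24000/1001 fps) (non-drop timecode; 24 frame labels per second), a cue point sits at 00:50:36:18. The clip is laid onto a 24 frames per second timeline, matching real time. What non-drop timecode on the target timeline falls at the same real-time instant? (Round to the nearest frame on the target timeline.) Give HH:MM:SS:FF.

00:50:39:19

Source frame index: (0×3600 + 50×60 + 36) × 24 + 18 = 72882.
Real time: 72882 / (24000/1001) = 12159147/4000 s.
Target frame: (12159147/4000) × (24) = 36477441/500 ≈ 72954.882 → 72955.
At 24 labels/s: frame 72955 → 00:50:39:19.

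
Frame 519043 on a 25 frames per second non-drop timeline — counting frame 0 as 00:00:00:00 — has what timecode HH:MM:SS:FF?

05:46:01:18

519043 ÷ 25 = 20761 full seconds, remainder 18 frames.
20761 s = 5 h 46 min 1 s.
Timecode: 05:46:01:18.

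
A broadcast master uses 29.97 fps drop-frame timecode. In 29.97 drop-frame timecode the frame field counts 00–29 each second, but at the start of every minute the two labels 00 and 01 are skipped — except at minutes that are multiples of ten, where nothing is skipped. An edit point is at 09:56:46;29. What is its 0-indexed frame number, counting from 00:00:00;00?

As if non-drop at 30 labels/s: (9 × 3600 + 56 × 60 + 46) × 30 + 29 = 1074209.
Minute boundaries passed: 596; those not divisible by 10: 596 − 59 = 537; dropped labels = 2 × 537 = 1074.
Actual frame index = 1074209 − 1074 = 1073135.

1073135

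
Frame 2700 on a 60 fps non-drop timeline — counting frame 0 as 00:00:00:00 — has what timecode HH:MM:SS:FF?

00:00:45:00

2700 ÷ 60 = 45 full seconds, remainder 0 frames.
45 s = 0 h 0 min 45 s.
Timecode: 00:00:45:00.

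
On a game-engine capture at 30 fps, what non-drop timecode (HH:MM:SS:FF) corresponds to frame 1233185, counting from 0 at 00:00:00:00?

1233185 ÷ 30 = 41106 full seconds, remainder 5 frames.
41106 s = 11 h 25 min 6 s.
Timecode: 11:25:06:05.

11:25:06:05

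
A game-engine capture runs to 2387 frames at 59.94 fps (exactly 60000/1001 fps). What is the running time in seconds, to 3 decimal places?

Running time = 2387 × 1001/60000 = 2389387/60000 s ≈ 39.823 s.

39.823 seconds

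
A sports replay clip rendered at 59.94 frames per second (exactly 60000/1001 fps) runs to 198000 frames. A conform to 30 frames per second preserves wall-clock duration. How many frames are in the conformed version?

99099 frames

Target frames = source frames × (target rate / source rate) = 198000 × (30)/(60000/1001) = 198000 × 1001/2000 = 99099.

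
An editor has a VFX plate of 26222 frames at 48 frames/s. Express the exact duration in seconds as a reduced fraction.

Running time = 26222 ÷ (48) = 26222 × 1/48 = 13111/24 s.

13111/24 seconds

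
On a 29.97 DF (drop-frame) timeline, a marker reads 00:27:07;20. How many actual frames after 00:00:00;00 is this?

Complete 10-minute blocks: 2, each 17982 frames → 35964.
Remaining 7 whole minutes in the current block: 1800 + 6 × 1798 = 12588 frames.
Within the current minute: 7 × 30 + 20 − 2 = 228 (labels ;00/;01 skipped at this minute). Total = 35964 + 12588 + 228 = 48780.

48780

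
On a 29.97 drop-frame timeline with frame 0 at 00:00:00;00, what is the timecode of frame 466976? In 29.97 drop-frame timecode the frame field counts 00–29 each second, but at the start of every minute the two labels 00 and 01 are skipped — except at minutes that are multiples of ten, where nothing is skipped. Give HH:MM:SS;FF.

04:19:41;14

Each 10-minute DF block holds 10 × 60 × 30 − 9 × 2 = 17982 frames. 466976 ÷ 17982 → 25 full blocks, remainder 17426.
Within the partial block the first minute is 1800 frames and each further minute 1798, so 9 further minute boundaries passed. Total skipped labels = 18 × 25 + 2 × 9 = 468.
Non-drop label index = 466976 + 468 = 467444; at 30 labels/s that is 04:19:41:14, i.e. DF 04:19:41;14.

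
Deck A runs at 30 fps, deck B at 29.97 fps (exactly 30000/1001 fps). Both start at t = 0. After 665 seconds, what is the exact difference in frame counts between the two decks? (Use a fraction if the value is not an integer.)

2850/143 frames

A emits 30 × 665 = 19950 frames; B emits 30000/1001 × 665 = 2850000/143.
Difference = 2850/143 frames (≈ 19.9301); B is behind A.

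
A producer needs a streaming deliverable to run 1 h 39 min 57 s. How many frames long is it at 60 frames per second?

359820 frames

1 h 39 min 57 s = 5997 s.
Frames = 5997 × 60 = 359820.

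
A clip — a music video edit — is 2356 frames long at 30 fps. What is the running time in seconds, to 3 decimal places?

Running time = 2356 × 1/30 = 1178/15 s ≈ 78.533 s.

78.533 seconds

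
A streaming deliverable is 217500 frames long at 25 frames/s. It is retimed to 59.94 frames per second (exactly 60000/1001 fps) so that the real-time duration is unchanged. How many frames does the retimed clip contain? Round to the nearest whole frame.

521479 frames

Frames at target rate = 217500 × (60000/1001) / (25) = 522000000/1001 ≈ 521478.521.
Nearest whole frame: 521479.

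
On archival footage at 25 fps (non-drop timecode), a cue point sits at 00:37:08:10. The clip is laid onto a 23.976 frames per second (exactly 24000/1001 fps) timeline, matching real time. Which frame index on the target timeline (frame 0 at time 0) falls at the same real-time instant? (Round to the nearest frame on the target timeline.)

Source frame index: (0×3600 + 37×60 + 8) × 25 + 10 = 55710.
Real time: 55710 / (25) = 11142/5 s.
Target frame: (11142/5) × (24000/1001) = 53481600/1001 ≈ 53428.172 → 53428.

frame 53428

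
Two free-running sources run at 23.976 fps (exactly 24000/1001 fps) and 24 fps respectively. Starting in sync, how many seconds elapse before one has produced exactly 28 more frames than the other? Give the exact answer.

7007/6 seconds

The gap grows by |24 − 24000/1001| = 24/1001 frames per second.
Time for a 28-frame gap: 28 ÷ (24/1001) = 7007/6 s.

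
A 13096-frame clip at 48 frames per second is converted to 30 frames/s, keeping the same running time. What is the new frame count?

8185 frames

Target frames = source frames × (target rate / source rate) = 13096 × (30)/(48) = 13096 × 5/8 = 8185.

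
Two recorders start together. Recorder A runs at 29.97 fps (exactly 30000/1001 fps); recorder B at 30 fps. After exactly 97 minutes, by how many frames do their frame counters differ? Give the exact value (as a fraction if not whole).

97 min = 5820 s.
A emits 30000/1001 × 5820 = 174600000/1001 frames; B emits 30 × 5820 = 174600.
Difference = 174600/1001 frames (≈ 174.4256); B is ahead of A.

174600/1001 frames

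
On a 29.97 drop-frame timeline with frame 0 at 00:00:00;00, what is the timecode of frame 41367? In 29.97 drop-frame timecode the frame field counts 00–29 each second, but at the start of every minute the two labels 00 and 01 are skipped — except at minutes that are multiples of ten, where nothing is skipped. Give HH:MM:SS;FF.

Each 10-minute DF block holds 10 × 60 × 30 − 9 × 2 = 17982 frames. 41367 ÷ 17982 → 2 full blocks, remainder 5403.
Within the partial block the first minute is 1800 frames and each further minute 1798, so 3 further minute boundaries passed. Total skipped labels = 18 × 2 + 2 × 3 = 42.
Non-drop label index = 41367 + 42 = 41409; at 30 labels/s that is 00:23:00:09, i.e. DF 00:23:00;09.

00:23:00;09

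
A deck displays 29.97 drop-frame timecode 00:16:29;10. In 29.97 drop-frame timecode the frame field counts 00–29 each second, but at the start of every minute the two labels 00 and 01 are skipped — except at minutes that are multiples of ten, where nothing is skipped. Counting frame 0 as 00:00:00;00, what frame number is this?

Complete 10-minute blocks: 1, each 17982 frames → 17982.
Remaining 6 whole minutes in the current block: 1800 + 5 × 1798 = 10790 frames.
Within the current minute: 29 × 30 + 10 − 2 = 878 (labels ;00/;01 skipped at this minute). Total = 17982 + 10790 + 878 = 29650.

29650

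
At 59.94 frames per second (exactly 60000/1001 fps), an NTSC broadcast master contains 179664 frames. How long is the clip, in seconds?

2997.3944 seconds

Running time = 179664 / (60000/1001) = 2997.3944 s.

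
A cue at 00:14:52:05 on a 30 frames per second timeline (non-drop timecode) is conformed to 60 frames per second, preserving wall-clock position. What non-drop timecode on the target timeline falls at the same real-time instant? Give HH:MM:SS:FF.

00:14:52:10

Source frame index: (0×3600 + 14×60 + 52) × 30 + 5 = 26765.
Real time: 26765 / (30) = 5353/6 s.
Target frame: (5353/6) × (60) = 53530.
At 60 labels/s: frame 53530 → 00:14:52:10.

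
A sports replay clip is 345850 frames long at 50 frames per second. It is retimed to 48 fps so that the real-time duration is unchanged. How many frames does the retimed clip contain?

332016 frames

Frames at target rate = 345850 × (48) / (50) = 332016.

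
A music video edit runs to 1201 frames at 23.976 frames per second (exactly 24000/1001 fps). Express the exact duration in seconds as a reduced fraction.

Running time = 1201 ÷ (24000/1001) = 1201 × 1001/24000 = 1202201/24000 s.

1202201/24000 seconds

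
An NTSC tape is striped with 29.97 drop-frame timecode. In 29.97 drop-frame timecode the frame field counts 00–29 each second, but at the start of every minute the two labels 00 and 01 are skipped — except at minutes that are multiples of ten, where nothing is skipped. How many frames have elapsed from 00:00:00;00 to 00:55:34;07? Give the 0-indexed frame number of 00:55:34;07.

99927

Complete 10-minute blocks: 5, each 17982 frames → 89910.
Remaining 5 whole minutes in the current block: 1800 + 4 × 1798 = 8992 frames.
Within the current minute: 34 × 30 + 7 − 2 = 1025 (labels ;00/;01 skipped at this minute). Total = 89910 + 8992 + 1025 = 99927.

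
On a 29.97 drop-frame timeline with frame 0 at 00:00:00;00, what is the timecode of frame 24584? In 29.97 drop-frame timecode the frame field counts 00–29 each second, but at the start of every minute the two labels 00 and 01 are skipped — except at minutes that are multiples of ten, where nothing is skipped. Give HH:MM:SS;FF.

Each 10-minute DF block holds 10 × 60 × 30 − 9 × 2 = 17982 frames. 24584 ÷ 17982 → 1 full block, remainder 6602.
Within the partial block the first minute is 1800 frames and each further minute 1798, so 3 further minute boundaries passed. Total skipped labels = 18 × 1 + 2 × 3 = 24.
Non-drop label index = 24584 + 24 = 24608; at 30 labels/s that is 00:13:40:08, i.e. DF 00:13:40;08.

00:13:40;08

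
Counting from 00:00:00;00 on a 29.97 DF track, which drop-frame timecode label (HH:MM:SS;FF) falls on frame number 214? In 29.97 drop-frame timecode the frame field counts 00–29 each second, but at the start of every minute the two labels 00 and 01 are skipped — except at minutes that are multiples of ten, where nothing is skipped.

00:00:07;04

Each 10-minute DF block holds 10 × 60 × 30 − 9 × 2 = 17982 frames. 214 ÷ 17982 → 0 full blocks, remainder 214.
Within the partial block the first minute is 1800 frames and each further minute 1798, so 0 further minute boundaries passed. Total skipped labels = 18 × 0 + 2 × 0 = 0.
Non-drop label index = 214 + 0 = 214; at 30 labels/s that is 00:00:07:04, i.e. DF 00:00:07;04.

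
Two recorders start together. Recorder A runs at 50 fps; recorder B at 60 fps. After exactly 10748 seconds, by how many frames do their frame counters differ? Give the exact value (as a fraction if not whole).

107480 frames

A emits 50 × 10748 = 537400 frames; B emits 60 × 10748 = 644880.
Difference = 107480 frames; B is ahead of A.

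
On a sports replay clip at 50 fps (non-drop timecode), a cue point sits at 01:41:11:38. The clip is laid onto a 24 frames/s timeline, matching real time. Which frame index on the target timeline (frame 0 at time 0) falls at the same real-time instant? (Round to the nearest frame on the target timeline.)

frame 145722

Source frame index: (1×3600 + 41×60 + 11) × 50 + 38 = 303588.
Real time: 303588 / (50) = 151794/25 s.
Target frame: (151794/25) × (24) = 3643056/25 ≈ 145722.240 → 145722.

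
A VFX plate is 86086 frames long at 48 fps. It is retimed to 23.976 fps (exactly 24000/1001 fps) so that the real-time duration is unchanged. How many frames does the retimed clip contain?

Target frames = source frames × (target rate / source rate) = 86086 × (24000/1001)/(48) = 86086 × 500/1001 = 43000.

43000 frames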